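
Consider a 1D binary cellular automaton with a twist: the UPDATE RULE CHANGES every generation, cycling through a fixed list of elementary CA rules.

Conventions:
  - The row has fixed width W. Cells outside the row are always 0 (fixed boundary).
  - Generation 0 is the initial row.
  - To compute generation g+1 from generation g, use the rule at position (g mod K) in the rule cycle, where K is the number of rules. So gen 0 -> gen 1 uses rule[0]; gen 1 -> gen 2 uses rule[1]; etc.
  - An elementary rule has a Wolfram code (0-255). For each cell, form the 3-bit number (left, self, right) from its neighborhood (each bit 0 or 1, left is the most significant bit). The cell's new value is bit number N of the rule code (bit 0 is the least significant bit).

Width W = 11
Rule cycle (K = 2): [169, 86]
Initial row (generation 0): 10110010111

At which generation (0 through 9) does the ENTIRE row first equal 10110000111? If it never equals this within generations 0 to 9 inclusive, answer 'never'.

Gen 0: 10110010111
Gen 1 (rule 169): 01100001110
Gen 2 (rule 86): 10110010011
Gen 3 (rule 169): 01100000010
Gen 4 (rule 86): 10110000111
Gen 5 (rule 169): 01100110110
Gen 6 (rule 86): 10111010011
Gen 7 (rule 169): 01110100010
Gen 8 (rule 86): 10010110111
Gen 9 (rule 169): 00001101110

Answer: 4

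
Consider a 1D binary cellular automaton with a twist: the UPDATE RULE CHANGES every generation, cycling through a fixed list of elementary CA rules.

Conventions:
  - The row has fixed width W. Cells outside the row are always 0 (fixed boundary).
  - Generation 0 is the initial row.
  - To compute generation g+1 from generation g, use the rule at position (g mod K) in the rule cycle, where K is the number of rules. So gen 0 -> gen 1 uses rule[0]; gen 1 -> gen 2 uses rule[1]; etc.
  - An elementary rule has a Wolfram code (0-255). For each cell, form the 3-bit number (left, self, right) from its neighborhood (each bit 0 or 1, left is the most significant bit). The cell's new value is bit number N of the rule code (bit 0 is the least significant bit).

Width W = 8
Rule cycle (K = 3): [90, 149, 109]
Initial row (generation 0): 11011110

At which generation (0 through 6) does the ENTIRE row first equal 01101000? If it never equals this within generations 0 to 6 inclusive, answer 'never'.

Gen 0: 11011110
Gen 1 (rule 90): 11010011
Gen 2 (rule 149): 00011000
Gen 3 (rule 109): 11011011
Gen 4 (rule 90): 11011011
Gen 5 (rule 149): 00000000
Gen 6 (rule 109): 11111111

Answer: never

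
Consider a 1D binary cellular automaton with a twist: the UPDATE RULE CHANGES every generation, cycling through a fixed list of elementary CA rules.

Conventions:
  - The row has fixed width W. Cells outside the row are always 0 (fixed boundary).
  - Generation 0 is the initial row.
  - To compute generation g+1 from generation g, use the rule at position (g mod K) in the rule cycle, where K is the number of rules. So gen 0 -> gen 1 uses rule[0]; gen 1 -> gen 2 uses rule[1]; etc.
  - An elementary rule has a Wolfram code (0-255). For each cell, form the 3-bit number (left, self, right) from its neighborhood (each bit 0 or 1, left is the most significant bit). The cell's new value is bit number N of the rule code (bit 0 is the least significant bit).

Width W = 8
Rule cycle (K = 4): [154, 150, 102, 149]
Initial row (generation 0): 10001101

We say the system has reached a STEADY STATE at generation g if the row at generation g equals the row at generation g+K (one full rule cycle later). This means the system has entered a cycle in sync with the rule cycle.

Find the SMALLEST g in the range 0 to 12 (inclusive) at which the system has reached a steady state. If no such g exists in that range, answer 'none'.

Answer: none

Derivation:
Gen 0: 10001101
Gen 1 (rule 154): 01011000
Gen 2 (rule 150): 11000100
Gen 3 (rule 102): 01001100
Gen 4 (rule 149): 01100011
Gen 5 (rule 154): 11010110
Gen 6 (rule 150): 00010001
Gen 7 (rule 102): 00110011
Gen 8 (rule 149): 10001000
Gen 9 (rule 154): 01010100
Gen 10 (rule 150): 11010110
Gen 11 (rule 102): 01111010
Gen 12 (rule 149): 00110011
Gen 13 (rule 154): 01101110
Gen 14 (rule 150): 10000101
Gen 15 (rule 102): 10001111
Gen 16 (rule 149): 11100110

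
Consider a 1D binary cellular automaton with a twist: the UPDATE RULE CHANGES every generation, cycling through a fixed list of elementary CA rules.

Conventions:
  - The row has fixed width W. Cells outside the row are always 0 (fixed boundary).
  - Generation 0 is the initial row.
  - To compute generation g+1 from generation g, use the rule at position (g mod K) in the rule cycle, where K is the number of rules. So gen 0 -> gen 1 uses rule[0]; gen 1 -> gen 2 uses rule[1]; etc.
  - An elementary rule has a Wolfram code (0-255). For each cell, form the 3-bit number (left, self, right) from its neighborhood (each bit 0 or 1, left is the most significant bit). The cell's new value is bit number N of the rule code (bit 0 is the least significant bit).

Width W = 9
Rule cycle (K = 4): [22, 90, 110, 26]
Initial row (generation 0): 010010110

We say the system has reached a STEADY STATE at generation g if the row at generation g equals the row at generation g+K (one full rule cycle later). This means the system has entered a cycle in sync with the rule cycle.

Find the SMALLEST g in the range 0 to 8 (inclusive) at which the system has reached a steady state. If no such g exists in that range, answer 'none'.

Answer: none

Derivation:
Gen 0: 010010110
Gen 1 (rule 22): 111110001
Gen 2 (rule 90): 100011010
Gen 3 (rule 110): 100111110
Gen 4 (rule 26): 011100001
Gen 5 (rule 22): 100010011
Gen 6 (rule 90): 010101111
Gen 7 (rule 110): 111111001
Gen 8 (rule 26): 100000110
Gen 9 (rule 22): 110001001
Gen 10 (rule 90): 111010110
Gen 11 (rule 110): 101111110
Gen 12 (rule 26): 001000001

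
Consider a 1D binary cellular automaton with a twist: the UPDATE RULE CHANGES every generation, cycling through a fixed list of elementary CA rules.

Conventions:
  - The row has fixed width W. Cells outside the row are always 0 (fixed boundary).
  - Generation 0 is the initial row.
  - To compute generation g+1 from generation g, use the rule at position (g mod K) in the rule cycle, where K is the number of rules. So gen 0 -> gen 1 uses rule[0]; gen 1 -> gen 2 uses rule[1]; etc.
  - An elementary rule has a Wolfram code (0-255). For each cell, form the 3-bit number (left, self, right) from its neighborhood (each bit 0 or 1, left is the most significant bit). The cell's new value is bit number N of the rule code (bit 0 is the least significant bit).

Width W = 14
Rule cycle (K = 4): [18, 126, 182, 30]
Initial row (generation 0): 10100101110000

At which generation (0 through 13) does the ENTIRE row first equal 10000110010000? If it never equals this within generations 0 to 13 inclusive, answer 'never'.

Answer: 9

Derivation:
Gen 0: 10100101110000
Gen 1 (rule 18): 00011000001000
Gen 2 (rule 126): 00111100011100
Gen 3 (rule 182): 01011010101010
Gen 4 (rule 30): 11010010101011
Gen 5 (rule 18): 00001100000000
Gen 6 (rule 126): 00011110000000
Gen 7 (rule 182): 00101101000000
Gen 8 (rule 30): 01101001100000
Gen 9 (rule 18): 10000110010000
Gen 10 (rule 126): 11001111111000
Gen 11 (rule 182): 00110111110100
Gen 12 (rule 30): 01100100000110
Gen 13 (rule 18): 10011010001001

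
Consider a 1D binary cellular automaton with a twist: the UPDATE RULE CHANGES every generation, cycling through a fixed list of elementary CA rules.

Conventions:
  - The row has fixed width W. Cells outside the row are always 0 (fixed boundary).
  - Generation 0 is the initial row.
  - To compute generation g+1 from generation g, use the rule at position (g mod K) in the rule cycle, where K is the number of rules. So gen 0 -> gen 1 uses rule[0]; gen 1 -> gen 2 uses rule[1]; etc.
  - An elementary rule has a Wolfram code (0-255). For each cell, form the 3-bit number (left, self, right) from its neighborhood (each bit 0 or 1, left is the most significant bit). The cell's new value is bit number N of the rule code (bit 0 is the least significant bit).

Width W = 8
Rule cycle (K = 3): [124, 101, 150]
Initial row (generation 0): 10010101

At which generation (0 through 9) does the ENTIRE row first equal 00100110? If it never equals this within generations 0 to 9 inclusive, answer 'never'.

Gen 0: 10010101
Gen 1 (rule 124): 11011111
Gen 2 (rule 101): 01100001
Gen 3 (rule 150): 10010011
Gen 4 (rule 124): 11011011
Gen 5 (rule 101): 01101101
Gen 6 (rule 150): 10000001
Gen 7 (rule 124): 11000001
Gen 8 (rule 101): 01011101
Gen 9 (rule 150): 11001001

Answer: never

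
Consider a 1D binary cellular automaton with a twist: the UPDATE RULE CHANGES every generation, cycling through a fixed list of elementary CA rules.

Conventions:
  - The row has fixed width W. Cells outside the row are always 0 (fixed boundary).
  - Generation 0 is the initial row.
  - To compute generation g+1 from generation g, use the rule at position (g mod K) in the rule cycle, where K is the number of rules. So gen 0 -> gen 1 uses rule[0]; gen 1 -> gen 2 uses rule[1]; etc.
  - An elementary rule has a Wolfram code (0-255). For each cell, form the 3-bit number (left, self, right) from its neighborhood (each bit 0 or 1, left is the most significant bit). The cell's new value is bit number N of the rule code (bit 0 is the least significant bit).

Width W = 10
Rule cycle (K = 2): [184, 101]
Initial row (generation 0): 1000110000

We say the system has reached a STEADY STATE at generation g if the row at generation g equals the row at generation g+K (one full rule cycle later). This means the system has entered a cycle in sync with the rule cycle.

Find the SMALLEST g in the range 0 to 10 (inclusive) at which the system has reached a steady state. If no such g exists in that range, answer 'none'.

Gen 0: 1000110000
Gen 1 (rule 184): 0100101000
Gen 2 (rule 101): 0100111011
Gen 3 (rule 184): 0010110110
Gen 4 (rule 101): 1011011010
Gen 5 (rule 184): 0110110101
Gen 6 (rule 101): 0011011111
Gen 7 (rule 184): 0010111110
Gen 8 (rule 101): 1011000010
Gen 9 (rule 184): 0110100001
Gen 10 (rule 101): 0011101101
Gen 11 (rule 184): 0011011010
Gen 12 (rule 101): 1001101110

Answer: none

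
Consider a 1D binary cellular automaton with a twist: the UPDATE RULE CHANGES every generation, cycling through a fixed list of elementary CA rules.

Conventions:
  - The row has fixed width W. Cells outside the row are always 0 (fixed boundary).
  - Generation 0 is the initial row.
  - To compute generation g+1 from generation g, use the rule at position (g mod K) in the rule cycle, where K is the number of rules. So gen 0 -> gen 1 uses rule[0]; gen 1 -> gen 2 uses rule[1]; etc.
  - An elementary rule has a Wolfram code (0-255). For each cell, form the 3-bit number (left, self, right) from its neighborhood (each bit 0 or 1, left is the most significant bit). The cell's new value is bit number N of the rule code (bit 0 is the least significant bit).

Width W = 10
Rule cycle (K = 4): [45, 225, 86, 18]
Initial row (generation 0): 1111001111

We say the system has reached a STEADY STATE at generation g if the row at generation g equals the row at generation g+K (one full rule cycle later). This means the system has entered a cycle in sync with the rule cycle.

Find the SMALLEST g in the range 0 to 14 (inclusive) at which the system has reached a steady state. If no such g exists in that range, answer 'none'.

Answer: none

Derivation:
Gen 0: 1111001111
Gen 1 (rule 45): 1000001000
Gen 2 (rule 225): 0011100011
Gen 3 (rule 86): 0100110101
Gen 4 (rule 18): 1011000000
Gen 5 (rule 45): 1110011111
Gen 6 (rule 225): 0110001111
Gen 7 (rule 86): 1011010001
Gen 8 (rule 18): 0000001010
Gen 9 (rule 45): 1111101110
Gen 10 (rule 225): 0111110110
Gen 11 (rule 86): 1000010011
Gen 12 (rule 18): 0100101100
Gen 13 (rule 45): 0100111001
Gen 14 (rule 225): 0000011000
Gen 15 (rule 86): 0000101100
Gen 16 (rule 18): 0001000010
Gen 17 (rule 45): 1101011010
Gen 18 (rule 225): 0110101100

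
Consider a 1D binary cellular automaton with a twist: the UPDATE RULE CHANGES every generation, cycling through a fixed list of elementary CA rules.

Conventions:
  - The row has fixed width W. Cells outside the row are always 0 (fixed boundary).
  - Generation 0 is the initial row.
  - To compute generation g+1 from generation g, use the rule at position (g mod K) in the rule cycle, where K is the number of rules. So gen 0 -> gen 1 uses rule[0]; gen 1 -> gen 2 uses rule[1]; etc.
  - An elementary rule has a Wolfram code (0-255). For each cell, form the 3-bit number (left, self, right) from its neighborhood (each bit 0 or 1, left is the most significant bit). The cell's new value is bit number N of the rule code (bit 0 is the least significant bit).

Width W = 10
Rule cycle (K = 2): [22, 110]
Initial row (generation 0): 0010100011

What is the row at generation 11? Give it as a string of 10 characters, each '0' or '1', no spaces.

Answer: 1000001000

Derivation:
Gen 0: 0010100011
Gen 1 (rule 22): 0110110100
Gen 2 (rule 110): 1111111100
Gen 3 (rule 22): 0000000010
Gen 4 (rule 110): 0000000110
Gen 5 (rule 22): 0000001001
Gen 6 (rule 110): 0000011011
Gen 7 (rule 22): 0000100000
Gen 8 (rule 110): 0001100000
Gen 9 (rule 22): 0010010000
Gen 10 (rule 110): 0110110000
Gen 11 (rule 22): 1000001000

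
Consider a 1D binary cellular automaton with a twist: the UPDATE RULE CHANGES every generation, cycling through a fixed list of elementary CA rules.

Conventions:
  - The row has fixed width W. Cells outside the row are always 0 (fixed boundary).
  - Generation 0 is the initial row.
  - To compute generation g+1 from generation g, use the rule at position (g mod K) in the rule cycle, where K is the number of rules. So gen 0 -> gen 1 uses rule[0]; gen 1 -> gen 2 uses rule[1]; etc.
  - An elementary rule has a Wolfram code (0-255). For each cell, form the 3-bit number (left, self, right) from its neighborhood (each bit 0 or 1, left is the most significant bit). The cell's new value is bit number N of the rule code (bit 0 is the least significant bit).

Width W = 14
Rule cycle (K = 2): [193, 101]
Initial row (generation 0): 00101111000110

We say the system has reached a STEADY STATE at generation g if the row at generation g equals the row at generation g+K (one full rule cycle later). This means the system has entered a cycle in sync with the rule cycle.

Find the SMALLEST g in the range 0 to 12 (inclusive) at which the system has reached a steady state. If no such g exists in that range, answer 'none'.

Answer: none

Derivation:
Gen 0: 00101111000110
Gen 1 (rule 193): 10000111010010
Gen 2 (rule 101): 10110001110010
Gen 3 (rule 193): 00010100110000
Gen 4 (rule 101): 11011100010111
Gen 5 (rule 193): 01001101000011
Gen 6 (rule 101): 01000111011001
Gen 7 (rule 193): 00010011001000
Gen 8 (rule 101): 11010001001011
Gen 9 (rule 193): 01000100000001
Gen 10 (rule 101): 01010101111101
Gen 11 (rule 193): 00000000111100
Gen 12 (rule 101): 11111110000101
Gen 13 (rule 193): 01111110110000
Gen 14 (rule 101): 00000011010111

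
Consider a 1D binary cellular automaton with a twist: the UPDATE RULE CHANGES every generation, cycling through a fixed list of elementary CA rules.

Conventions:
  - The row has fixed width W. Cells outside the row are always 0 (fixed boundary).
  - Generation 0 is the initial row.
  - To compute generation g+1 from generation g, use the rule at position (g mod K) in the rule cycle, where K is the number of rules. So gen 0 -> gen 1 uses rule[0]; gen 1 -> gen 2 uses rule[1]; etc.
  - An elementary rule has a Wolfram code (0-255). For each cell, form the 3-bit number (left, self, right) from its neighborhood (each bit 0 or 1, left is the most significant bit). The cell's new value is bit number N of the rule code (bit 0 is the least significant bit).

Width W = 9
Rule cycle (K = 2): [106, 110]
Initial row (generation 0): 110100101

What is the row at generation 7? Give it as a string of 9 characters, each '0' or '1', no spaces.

Gen 0: 110100101
Gen 1 (rule 106): 111001010
Gen 2 (rule 110): 101011110
Gen 3 (rule 106): 010110010
Gen 4 (rule 110): 111110110
Gen 5 (rule 106): 100011110
Gen 6 (rule 110): 100110010
Gen 7 (rule 106): 001110100

Answer: 001110100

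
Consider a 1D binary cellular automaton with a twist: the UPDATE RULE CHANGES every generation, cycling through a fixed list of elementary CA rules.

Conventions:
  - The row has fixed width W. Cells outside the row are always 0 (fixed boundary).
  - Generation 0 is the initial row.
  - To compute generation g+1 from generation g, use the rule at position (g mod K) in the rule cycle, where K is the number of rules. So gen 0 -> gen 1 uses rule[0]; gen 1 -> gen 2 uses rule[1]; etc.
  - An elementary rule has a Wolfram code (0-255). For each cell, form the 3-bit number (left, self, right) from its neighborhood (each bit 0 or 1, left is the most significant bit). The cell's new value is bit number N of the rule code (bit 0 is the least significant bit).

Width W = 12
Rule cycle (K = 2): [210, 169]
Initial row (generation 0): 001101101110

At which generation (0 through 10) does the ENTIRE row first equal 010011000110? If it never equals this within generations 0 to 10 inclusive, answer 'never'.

Answer: never

Derivation:
Gen 0: 001101101110
Gen 1 (rule 210): 010100100111
Gen 2 (rule 169): 001000000110
Gen 3 (rule 210): 010100001011
Gen 4 (rule 169): 001001100110
Gen 5 (rule 210): 010110111011
Gen 6 (rule 169): 001101110110
Gen 7 (rule 210): 010100110011
Gen 8 (rule 169): 001000100010
Gen 9 (rule 210): 010101010101
Gen 10 (rule 169): 001010101010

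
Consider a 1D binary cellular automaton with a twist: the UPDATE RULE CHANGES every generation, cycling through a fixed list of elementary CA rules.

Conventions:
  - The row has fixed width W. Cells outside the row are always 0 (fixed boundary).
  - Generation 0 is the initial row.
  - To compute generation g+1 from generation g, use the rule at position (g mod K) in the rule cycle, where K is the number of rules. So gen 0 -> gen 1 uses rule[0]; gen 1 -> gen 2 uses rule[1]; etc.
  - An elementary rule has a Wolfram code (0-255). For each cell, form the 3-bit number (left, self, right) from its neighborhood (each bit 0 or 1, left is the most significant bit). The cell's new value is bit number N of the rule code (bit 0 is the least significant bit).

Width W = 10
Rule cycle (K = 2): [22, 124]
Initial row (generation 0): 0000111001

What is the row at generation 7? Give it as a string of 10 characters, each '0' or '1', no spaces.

Answer: 1001100100

Derivation:
Gen 0: 0000111001
Gen 1 (rule 22): 0001000111
Gen 2 (rule 124): 0001100101
Gen 3 (rule 22): 0010011101
Gen 4 (rule 124): 0011010111
Gen 5 (rule 22): 0100010000
Gen 6 (rule 124): 0110011000
Gen 7 (rule 22): 1001100100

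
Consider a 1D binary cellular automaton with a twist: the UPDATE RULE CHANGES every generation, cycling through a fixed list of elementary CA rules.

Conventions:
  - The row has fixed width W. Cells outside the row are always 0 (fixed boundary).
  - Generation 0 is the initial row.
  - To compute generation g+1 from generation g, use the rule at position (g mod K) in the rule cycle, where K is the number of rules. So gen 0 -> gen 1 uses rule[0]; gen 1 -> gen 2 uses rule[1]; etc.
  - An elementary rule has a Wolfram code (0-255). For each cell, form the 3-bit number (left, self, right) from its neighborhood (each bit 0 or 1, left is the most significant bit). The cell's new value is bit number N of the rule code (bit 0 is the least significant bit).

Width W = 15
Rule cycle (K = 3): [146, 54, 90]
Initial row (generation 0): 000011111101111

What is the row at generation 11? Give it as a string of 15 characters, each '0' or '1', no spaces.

Gen 0: 000011111101111
Gen 1 (rule 146): 000101111000110
Gen 2 (rule 54): 001110000101001
Gen 3 (rule 90): 011011001000110
Gen 4 (rule 146): 100000110101001
Gen 5 (rule 54): 110001001111111
Gen 6 (rule 90): 111010111000001
Gen 7 (rule 146): 010000010100010
Gen 8 (rule 54): 111000111110111
Gen 9 (rule 90): 101101100010101
Gen 10 (rule 146): 000000010100000
Gen 11 (rule 54): 000000111110000

Answer: 000000111110000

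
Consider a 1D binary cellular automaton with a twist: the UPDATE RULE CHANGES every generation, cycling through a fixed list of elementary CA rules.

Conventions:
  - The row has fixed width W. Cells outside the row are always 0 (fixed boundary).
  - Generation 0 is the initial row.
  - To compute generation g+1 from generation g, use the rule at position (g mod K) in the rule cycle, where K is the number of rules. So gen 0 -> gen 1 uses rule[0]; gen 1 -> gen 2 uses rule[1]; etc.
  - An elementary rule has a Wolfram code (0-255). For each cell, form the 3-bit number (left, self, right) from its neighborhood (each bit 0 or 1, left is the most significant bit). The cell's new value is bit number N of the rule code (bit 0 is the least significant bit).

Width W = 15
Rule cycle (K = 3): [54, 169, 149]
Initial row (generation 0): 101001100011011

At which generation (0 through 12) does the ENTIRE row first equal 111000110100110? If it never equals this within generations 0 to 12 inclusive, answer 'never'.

Gen 0: 101001100011011
Gen 1 (rule 54): 111110010100100
Gen 2 (rule 169): 111100001000001
Gen 3 (rule 149): 011011101111101
Gen 4 (rule 54): 100100010000011
Gen 5 (rule 169): 000001000111010
Gen 6 (rule 149): 111101110010011
Gen 7 (rule 54): 000010001111100
Gen 8 (rule 169): 111000101111001
Gen 9 (rule 149): 010110100110101
Gen 10 (rule 54): 111001111001111
Gen 11 (rule 169): 110001110001110
Gen 12 (rule 149): 001100101100101

Answer: never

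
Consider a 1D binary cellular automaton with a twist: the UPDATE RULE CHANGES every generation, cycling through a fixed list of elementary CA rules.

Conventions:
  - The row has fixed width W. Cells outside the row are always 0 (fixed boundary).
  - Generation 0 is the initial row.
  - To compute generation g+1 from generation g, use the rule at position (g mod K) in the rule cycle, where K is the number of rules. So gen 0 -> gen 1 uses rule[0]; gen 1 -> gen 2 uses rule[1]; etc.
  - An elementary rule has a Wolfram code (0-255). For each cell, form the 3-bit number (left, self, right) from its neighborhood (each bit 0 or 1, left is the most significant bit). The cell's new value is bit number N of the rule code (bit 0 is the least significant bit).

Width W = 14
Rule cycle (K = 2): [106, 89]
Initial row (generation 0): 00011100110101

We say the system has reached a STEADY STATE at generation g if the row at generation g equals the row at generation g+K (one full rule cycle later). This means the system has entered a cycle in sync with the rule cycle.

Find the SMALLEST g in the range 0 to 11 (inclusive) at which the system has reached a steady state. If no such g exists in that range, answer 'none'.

Answer: 10

Derivation:
Gen 0: 00011100110101
Gen 1 (rule 106): 00110101111010
Gen 2 (rule 89): 10110001001001
Gen 3 (rule 106): 01110010010010
Gen 4 (rule 89): 01011001001001
Gen 5 (rule 106): 10111010010010
Gen 6 (rule 89): 00101001001001
Gen 7 (rule 106): 01010010010010
Gen 8 (rule 89): 00001001001001
Gen 9 (rule 106): 00010010010010
Gen 10 (rule 89): 11001001001001
Gen 11 (rule 106): 11010010010010
Gen 12 (rule 89): 11001001001001
Gen 13 (rule 106): 11010010010010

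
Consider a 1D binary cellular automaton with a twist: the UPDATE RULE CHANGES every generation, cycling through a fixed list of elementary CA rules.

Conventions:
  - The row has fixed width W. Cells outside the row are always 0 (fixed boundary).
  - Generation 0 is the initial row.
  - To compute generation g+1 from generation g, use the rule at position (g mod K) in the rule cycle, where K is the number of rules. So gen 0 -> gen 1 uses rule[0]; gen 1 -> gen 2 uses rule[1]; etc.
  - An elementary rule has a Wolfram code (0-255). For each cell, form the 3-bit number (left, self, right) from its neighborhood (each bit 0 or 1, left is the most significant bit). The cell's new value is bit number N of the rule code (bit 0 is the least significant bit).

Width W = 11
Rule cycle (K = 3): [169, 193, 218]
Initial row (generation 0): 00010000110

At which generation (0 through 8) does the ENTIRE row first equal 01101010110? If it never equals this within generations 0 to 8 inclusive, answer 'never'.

Answer: never

Derivation:
Gen 0: 00010000110
Gen 1 (rule 169): 11000110100
Gen 2 (rule 193): 01010010001
Gen 3 (rule 218): 10001101010
Gen 4 (rule 169): 00101010100
Gen 5 (rule 193): 10000000001
Gen 6 (rule 218): 01000000010
Gen 7 (rule 169): 00011111000
Gen 8 (rule 193): 11001111011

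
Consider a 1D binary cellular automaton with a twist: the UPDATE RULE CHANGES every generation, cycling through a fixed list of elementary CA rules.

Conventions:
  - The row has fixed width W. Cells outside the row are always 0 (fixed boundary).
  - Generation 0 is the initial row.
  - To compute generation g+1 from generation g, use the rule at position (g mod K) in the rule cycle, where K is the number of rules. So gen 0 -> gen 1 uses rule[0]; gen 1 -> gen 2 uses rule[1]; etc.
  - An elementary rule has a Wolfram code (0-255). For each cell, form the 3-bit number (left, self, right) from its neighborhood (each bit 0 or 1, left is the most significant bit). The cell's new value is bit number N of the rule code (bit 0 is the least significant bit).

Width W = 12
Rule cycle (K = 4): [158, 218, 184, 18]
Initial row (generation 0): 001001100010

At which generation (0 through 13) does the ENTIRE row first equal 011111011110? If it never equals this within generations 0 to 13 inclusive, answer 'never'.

Answer: never

Derivation:
Gen 0: 001001100010
Gen 1 (rule 158): 011111010111
Gen 2 (rule 218): 111111000111
Gen 3 (rule 184): 111110100110
Gen 4 (rule 18): 000000011001
Gen 5 (rule 158): 000000110111
Gen 6 (rule 218): 000001110111
Gen 7 (rule 184): 000001101110
Gen 8 (rule 18): 000010000001
Gen 9 (rule 158): 000111000011
Gen 10 (rule 218): 001111100111
Gen 11 (rule 184): 001111010110
Gen 12 (rule 18): 010000000001
Gen 13 (rule 158): 111000000011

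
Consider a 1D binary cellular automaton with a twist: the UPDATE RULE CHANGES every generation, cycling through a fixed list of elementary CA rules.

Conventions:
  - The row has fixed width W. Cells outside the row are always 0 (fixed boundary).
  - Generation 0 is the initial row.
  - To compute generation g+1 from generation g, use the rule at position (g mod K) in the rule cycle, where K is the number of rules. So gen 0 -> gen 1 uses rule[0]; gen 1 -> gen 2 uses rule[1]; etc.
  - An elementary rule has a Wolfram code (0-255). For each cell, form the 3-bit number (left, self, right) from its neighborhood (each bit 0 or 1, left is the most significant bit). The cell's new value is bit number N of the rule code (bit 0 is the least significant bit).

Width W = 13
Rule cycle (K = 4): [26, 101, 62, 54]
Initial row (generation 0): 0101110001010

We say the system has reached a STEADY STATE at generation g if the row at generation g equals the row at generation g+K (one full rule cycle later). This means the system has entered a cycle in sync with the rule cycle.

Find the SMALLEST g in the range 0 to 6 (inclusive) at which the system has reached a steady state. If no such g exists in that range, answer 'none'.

Answer: none

Derivation:
Gen 0: 0101110001010
Gen 1 (rule 26): 1001001010001
Gen 2 (rule 101): 1001001110101
Gen 3 (rule 62): 1111111001111
Gen 4 (rule 54): 0000000110000
Gen 5 (rule 26): 0000001101000
Gen 6 (rule 101): 1111100111011
Gen 7 (rule 62): 1000011100110
Gen 8 (rule 54): 1100100011001
Gen 9 (rule 26): 1011010110110
Gen 10 (rule 101): 1101111011010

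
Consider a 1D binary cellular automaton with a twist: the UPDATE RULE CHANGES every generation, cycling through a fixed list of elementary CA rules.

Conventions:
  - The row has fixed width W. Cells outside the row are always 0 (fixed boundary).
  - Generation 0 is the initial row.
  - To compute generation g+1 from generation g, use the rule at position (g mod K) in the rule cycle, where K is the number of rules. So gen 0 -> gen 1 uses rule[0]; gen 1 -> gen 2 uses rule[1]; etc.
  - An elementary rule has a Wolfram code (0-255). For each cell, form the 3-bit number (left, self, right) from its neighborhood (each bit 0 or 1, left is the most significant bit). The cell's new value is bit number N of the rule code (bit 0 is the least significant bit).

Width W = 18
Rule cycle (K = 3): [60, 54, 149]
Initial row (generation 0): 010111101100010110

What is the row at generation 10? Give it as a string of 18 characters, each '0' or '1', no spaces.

Answer: 100101000011011000

Derivation:
Gen 0: 010111101100010110
Gen 1 (rule 60): 011100011010011101
Gen 2 (rule 54): 100010100111100011
Gen 3 (rule 149): 111010110011011000
Gen 4 (rule 60): 100111101010110100
Gen 5 (rule 54): 111000011111001110
Gen 6 (rule 149): 010111001110100101
Gen 7 (rule 60): 011100101001110111
Gen 8 (rule 54): 100011111110001000
Gen 9 (rule 149): 111001111101101111
Gen 10 (rule 60): 100101000011011000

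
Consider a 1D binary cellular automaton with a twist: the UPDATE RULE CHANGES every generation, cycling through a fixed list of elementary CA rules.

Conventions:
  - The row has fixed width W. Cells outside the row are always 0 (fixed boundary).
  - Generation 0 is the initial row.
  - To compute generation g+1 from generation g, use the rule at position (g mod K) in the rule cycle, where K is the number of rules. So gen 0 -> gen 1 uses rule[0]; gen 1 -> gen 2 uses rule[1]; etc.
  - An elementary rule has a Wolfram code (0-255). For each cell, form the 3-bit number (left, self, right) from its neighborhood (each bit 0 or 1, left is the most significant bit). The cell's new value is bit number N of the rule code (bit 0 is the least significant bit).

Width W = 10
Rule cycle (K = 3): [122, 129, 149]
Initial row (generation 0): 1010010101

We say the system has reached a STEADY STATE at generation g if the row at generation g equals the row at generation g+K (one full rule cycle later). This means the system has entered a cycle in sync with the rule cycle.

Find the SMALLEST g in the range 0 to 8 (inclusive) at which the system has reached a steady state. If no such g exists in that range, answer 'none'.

Gen 0: 1010010101
Gen 1 (rule 122): 0101101010
Gen 2 (rule 129): 0000000000
Gen 3 (rule 149): 1111111111
Gen 4 (rule 122): 1000000001
Gen 5 (rule 129): 0011111100
Gen 6 (rule 149): 1001111011
Gen 7 (rule 122): 0111001111
Gen 8 (rule 129): 0010000110
Gen 9 (rule 149): 1011110001
Gen 10 (rule 122): 0110011010
Gen 11 (rule 129): 0000000000

Answer: none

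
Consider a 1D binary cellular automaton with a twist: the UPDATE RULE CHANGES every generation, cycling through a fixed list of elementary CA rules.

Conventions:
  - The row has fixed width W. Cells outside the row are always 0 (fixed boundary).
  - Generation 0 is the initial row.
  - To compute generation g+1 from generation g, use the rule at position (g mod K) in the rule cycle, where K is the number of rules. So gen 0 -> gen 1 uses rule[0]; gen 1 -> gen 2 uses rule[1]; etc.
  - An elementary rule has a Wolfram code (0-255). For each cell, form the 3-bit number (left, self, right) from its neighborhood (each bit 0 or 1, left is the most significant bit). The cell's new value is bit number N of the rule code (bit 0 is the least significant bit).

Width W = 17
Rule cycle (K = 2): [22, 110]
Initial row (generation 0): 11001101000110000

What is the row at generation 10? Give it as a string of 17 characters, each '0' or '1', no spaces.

Answer: 00011000001101100

Derivation:
Gen 0: 11001101000110000
Gen 1 (rule 22): 00110001101001000
Gen 2 (rule 110): 01110011111011000
Gen 3 (rule 22): 10001100000000100
Gen 4 (rule 110): 10011100000001100
Gen 5 (rule 22): 11100010000010010
Gen 6 (rule 110): 10100110000110110
Gen 7 (rule 22): 10111001001000001
Gen 8 (rule 110): 11101011011000011
Gen 9 (rule 22): 00001000000100100
Gen 10 (rule 110): 00011000001101100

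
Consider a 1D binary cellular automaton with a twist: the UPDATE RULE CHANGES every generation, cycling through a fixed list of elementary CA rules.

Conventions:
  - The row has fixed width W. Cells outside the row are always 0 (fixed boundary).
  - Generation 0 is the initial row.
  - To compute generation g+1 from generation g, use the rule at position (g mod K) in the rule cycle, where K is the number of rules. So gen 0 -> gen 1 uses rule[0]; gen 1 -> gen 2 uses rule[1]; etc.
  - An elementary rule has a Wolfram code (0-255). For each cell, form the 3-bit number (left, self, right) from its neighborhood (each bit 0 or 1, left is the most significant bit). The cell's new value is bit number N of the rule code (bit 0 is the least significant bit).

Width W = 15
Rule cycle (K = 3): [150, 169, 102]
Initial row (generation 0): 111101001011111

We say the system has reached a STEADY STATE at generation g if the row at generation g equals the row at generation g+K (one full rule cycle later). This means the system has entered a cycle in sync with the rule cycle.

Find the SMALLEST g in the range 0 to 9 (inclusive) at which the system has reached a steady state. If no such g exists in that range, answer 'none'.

Answer: none

Derivation:
Gen 0: 111101001011111
Gen 1 (rule 150): 011001111001110
Gen 2 (rule 169): 010001110001100
Gen 3 (rule 102): 110010010010100
Gen 4 (rule 150): 001111111110110
Gen 5 (rule 169): 101111111101100
Gen 6 (rule 102): 110000000110100
Gen 7 (rule 150): 001000001000110
Gen 8 (rule 169): 100011100010100
Gen 9 (rule 102): 100100100111100
Gen 10 (rule 150): 111111111011010
Gen 11 (rule 169): 111111110110100
Gen 12 (rule 102): 000000011011100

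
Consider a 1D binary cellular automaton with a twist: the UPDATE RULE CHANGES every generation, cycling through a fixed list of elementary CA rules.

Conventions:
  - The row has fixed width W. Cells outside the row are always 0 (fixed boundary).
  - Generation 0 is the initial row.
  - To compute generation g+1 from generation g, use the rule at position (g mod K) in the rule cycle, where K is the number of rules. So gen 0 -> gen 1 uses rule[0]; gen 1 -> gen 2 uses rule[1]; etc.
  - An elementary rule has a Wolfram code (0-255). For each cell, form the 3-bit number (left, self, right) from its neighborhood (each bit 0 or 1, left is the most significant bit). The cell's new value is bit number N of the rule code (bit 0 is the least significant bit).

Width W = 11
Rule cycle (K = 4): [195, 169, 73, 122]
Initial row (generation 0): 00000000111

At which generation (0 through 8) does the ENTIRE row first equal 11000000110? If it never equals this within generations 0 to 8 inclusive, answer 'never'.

Gen 0: 00000000111
Gen 1 (rule 195): 11111111011
Gen 2 (rule 169): 11111110110
Gen 3 (rule 73): 10000010110
Gen 4 (rule 122): 01000101111
Gen 5 (rule 195): 10011000111
Gen 6 (rule 169): 00010010110
Gen 7 (rule 73): 11000000110
Gen 8 (rule 122): 11100001111

Answer: 7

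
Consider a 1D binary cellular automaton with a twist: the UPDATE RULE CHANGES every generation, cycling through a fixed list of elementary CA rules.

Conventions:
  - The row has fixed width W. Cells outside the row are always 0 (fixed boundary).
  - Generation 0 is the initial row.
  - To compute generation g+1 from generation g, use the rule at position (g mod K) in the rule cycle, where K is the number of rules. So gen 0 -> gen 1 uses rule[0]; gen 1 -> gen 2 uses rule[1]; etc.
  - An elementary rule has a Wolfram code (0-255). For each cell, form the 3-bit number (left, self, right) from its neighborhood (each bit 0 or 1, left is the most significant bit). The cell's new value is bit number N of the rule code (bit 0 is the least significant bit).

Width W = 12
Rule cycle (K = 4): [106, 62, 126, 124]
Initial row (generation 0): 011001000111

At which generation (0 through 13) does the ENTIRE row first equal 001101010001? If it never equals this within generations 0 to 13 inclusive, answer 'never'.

Gen 0: 011001000111
Gen 1 (rule 106): 111010001101
Gen 2 (rule 62): 100111011011
Gen 3 (rule 126): 111101111111
Gen 4 (rule 124): 100111000001
Gen 5 (rule 106): 001101000010
Gen 6 (rule 62): 011011100111
Gen 7 (rule 126): 111110111101
Gen 8 (rule 124): 100011100111
Gen 9 (rule 106): 000110101101
Gen 10 (rule 62): 001101111011
Gen 11 (rule 126): 011111001111
Gen 12 (rule 124): 010001101001
Gen 13 (rule 106): 100011110010

Answer: never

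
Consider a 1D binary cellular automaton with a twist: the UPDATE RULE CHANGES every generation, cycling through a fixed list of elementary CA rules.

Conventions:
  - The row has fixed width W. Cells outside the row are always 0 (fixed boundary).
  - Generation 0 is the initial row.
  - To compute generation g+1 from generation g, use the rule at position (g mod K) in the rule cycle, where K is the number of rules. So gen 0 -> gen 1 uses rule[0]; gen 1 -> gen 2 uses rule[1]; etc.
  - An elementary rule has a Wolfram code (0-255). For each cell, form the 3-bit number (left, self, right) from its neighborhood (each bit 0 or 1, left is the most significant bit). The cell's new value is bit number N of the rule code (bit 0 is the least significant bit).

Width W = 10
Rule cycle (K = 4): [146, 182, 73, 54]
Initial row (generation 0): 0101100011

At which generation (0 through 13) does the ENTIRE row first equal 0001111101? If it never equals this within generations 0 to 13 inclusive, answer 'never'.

Gen 0: 0101100011
Gen 1 (rule 146): 1000010100
Gen 2 (rule 182): 1100111110
Gen 3 (rule 73): 1100100010
Gen 4 (rule 54): 0011110111
Gen 5 (rule 146): 0101100010
Gen 6 (rule 182): 1110010111
Gen 7 (rule 73): 1010000101
Gen 8 (rule 54): 1111001111
Gen 9 (rule 146): 0110110110
Gen 10 (rule 182): 1001001001
Gen 11 (rule 73): 0000000000
Gen 12 (rule 54): 0000000000
Gen 13 (rule 146): 0000000000

Answer: never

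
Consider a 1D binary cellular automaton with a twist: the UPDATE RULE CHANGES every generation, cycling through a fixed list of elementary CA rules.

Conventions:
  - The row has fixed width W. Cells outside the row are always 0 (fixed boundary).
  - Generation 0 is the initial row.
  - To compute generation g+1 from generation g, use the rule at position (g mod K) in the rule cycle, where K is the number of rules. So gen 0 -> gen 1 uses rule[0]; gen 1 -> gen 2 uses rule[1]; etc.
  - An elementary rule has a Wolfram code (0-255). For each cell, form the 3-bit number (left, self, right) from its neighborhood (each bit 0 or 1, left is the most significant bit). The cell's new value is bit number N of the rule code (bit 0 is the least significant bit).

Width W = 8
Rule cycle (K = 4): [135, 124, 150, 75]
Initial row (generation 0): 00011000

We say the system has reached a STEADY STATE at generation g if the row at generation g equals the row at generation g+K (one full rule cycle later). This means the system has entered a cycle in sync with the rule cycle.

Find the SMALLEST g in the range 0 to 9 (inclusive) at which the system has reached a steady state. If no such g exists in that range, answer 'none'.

Gen 0: 00011000
Gen 1 (rule 135): 11100011
Gen 2 (rule 124): 10110011
Gen 3 (rule 150): 10001100
Gen 4 (rule 75): 00111101
Gen 5 (rule 135): 11011001
Gen 6 (rule 124): 11111101
Gen 7 (rule 150): 01111001
Gen 8 (rule 75): 11001010
Gen 9 (rule 135): 00011010
Gen 10 (rule 124): 00011111
Gen 11 (rule 150): 00101110
Gen 12 (rule 75): 11001010
Gen 13 (rule 135): 00011010

Answer: 8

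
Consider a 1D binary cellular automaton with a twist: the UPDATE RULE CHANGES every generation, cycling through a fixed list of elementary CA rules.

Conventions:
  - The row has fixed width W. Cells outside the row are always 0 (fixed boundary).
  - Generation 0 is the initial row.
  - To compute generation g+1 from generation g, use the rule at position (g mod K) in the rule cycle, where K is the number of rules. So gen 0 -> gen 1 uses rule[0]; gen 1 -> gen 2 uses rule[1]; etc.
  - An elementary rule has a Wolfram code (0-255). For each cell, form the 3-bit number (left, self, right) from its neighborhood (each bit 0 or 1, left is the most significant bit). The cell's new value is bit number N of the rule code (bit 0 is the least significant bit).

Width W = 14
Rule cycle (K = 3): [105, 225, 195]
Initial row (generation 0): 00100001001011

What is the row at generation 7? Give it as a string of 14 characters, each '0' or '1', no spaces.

Answer: 00100100101110

Derivation:
Gen 0: 00100001001011
Gen 1 (rule 105): 10001100000111
Gen 2 (rule 225): 00100101110011
Gen 3 (rule 195): 11001000110101
Gen 4 (rule 105): 11000010111010
Gen 5 (rule 225): 01011001011100
Gen 6 (rule 195): 10001010001101
Gen 7 (rule 105): 00100100101110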